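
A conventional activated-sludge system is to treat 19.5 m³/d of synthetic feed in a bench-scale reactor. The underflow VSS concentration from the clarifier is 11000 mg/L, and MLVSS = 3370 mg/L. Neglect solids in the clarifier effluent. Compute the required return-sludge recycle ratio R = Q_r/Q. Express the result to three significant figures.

R ≈ 0.442

Mass balance around the secondary clarifier (neglecting effluent solids): R = X / (X_r − X) = 3370 / (11000 − 3370) = 0.4417.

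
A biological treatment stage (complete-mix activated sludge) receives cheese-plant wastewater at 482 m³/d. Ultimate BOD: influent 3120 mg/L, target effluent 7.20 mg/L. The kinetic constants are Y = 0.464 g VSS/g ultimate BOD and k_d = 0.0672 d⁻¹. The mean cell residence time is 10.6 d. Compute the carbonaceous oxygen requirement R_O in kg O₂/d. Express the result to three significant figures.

R_O ≈ 923 kg O₂/d

Correct the yield for decay: Y_obs = Y/(1 + k_d θ_c) = 0.464 / (1 + 0.0672 × 10.6) = 0.464 / 1.712 = 0.2710.
Mass of ultimate BOD removed per day: Q(S₀ − S) = 482 × 3113 g/m³ = 1500 kg/d.
P_X = Y_obs·Q·(S₀ − S) = 0.2710 × 1500 = 406.6 kg VSS/d.
R_O = Q·(S₀ − S) − 1.42·P_X = 1500 − 1.42 × 406.6 = 923.0 kg O₂/d.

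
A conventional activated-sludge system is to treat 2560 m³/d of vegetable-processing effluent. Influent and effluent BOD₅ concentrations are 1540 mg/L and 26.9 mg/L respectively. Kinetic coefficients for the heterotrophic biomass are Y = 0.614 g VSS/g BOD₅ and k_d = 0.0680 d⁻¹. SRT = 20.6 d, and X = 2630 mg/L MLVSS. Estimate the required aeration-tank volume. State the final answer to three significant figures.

From the SRT design equation V = Y Q (S₀−S) θ_c / [X (1 + k_d θ_c)] = 0.614 × 2560 × (1540 − 26.9) × 20.6 / [2630 × (1 + 0.0680 × 20.6)] = 4.9×10^7 / 6314 = 7759 m³.

V ≈ 7760 m³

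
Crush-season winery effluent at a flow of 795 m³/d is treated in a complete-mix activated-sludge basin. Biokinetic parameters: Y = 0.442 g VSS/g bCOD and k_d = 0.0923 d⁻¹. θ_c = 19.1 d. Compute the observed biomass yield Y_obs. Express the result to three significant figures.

Y_obs ≈ 0.160 g VSS/g bCOD

Correct the yield for decay: Y_obs = Y/(1 + k_d θ_c) = 0.442 / (1 + 0.0923 × 19.1) = 0.442 / 2.763 = 0.1600.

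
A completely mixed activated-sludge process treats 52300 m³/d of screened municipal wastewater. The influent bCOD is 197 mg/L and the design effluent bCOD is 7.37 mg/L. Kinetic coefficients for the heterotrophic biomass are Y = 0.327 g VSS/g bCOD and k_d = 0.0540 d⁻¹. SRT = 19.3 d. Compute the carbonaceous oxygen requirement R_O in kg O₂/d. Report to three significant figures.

R_O ≈ 7660 kg O₂/d

The observed yield is Y_obs = Y/(1 + k_d·θ_c) = 0.327 / (1 + 0.0540 × 19.3) = 0.327 / 2.042 = 0.1601 g VSS per g bCOD removed.
Q·(S₀ − S) = 52300 × (197 − 7.37) × 10⁻³ = 9918 kg/d removed.
Biomass synthesised: P_X = Y_obs × 9918 = 1588 kg VSS/d.
Carbonaceous O₂ demand = substrate oxidised − cell-mass equivalent = 9918 − 1.42 × 1588 = 7663 kg O₂/d.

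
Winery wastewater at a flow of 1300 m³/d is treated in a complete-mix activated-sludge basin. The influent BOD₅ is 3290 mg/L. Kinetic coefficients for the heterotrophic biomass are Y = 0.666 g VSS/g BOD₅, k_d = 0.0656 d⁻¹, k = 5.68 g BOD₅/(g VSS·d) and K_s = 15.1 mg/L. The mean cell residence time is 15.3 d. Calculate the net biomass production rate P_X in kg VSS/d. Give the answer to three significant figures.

From the Monod/SRT balance for a CMAS, S = K_s·(1+k_d θ_c)/[θ_c·(Y k − k_d) − 1] = 15.1 × (1 + 0.0656 × 15.3) / [15.3 × (0.666 × 5.68 − 0.0656) − 1] = 30.26 / 55.87 = 0.5415 mg/L.
Y_obs = Y / (1 + k_d θ_c) = 0.666 / (1 + 0.0656 × 15.3) = 0.666 / 2.004 = 0.3324.
Mass of BOD₅ removed per day: Q(S₀ − S) = 1300 × 3289 g/m³ = 4276 kg/d.
So the net sludge growth is P_X = 0.3324 × 4276 = 1421 kg VSS/d.

P_X ≈ 1420 kg VSS/d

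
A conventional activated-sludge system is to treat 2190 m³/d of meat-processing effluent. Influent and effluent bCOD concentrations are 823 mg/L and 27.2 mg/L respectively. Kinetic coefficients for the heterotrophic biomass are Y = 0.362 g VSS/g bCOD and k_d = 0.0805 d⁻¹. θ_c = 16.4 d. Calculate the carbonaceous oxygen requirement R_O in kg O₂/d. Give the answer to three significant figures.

Correct the yield for decay: Y_obs = Y/(1 + k_d θ_c) = 0.362 / (1 + 0.0805 × 16.4) = 0.362 / 2.320 = 0.1560.
Substrate removed = Q·(S₀ − S) = 2190 m³/d × (823 − 27.2) g/m³ = 1.74×10^6 g/d = 1743 kg/d.
Net sludge production P_X = 0.1560 × 1743 = 271.9 kg VSS/d.
R_O = Q·ΔS − 1.42 P_X = 1743 − 386.1 = 1357 kg O₂/d.

R_O ≈ 1360 kg O₂/d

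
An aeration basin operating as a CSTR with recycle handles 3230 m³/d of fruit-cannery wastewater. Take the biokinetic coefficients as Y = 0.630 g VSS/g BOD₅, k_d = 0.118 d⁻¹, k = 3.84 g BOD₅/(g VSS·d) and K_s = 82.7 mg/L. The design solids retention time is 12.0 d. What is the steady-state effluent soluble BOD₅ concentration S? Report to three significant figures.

S ≈ 7.51 mg/L

Effluent substrate depends only on kinetics and SRT: S = K_s(1 + k_d θ_c) / [θ_c(Yk − k_d) − 1] = 82.7 × (1 + 0.118 × 12.0) / [12.0 × (0.630 × 3.84 − 0.118) − 1] = 199.8 / 26.61 = 7.507 mg/L.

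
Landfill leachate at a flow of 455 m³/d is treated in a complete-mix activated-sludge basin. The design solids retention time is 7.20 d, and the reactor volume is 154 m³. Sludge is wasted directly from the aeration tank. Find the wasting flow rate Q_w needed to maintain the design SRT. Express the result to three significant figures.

Q_w ≈ 21.4 m³/d

With mixed-liquor wasting, θ_c = V/Q_w, so Q_w = V/θ_c = 154.0/7.20 = 21.39 m³/d.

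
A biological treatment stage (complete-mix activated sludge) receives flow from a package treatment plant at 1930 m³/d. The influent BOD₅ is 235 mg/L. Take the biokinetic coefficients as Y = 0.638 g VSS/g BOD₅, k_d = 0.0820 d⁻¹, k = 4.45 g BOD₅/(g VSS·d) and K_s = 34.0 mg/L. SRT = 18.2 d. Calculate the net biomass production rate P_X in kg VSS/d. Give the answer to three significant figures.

P_X ≈ 115 kg VSS/d

Effluent substrate depends only on kinetics and SRT: S = K_s(1 + k_d θ_c) / [θ_c(Yk − k_d) − 1] = 34.0 × (1 + 0.0820 × 18.2) / [18.2 × (0.638 × 4.45 − 0.0820) − 1] = 84.74 / 49.18 = 1.723 mg/L.
Correct the yield for decay: Y_obs = Y/(1 + k_d θ_c) = 0.638 / (1 + 0.0820 × 18.2) = 0.638 / 2.492 = 0.2560.
Substrate removed = Q·(S₀ − S) = 1930 m³/d × (235 − 1.72) g/m³ = 4.5×10^5 g/d = 450.2 kg/d.
P_X = Y_obs · Q(S₀ − S) = 0.2560 × 450.2 = 115.2 kg VSS/d.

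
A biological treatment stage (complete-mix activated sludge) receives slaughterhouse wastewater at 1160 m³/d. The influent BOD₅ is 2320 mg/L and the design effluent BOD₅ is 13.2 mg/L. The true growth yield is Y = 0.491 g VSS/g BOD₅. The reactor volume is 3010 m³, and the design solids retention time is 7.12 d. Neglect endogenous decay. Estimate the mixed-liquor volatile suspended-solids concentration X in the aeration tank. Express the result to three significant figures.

From V·X = Y·Q·(S₀ − S)·θ_c (decay neglected): X = 0.491 × 1160 × (2320 − 13.2) × 7.12 / 3010 = 3108 mg/L.

X ≈ 3110 mg/L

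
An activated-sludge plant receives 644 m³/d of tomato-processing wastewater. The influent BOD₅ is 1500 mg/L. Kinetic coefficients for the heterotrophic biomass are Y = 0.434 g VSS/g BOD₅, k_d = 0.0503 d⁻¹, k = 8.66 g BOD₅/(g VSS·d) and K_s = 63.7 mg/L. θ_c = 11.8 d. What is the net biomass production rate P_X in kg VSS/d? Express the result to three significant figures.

From the Monod/SRT balance for a CMAS, S = K_s·(1+k_d θ_c)/[θ_c·(Y k − k_d) − 1] = 63.7 × (1 + 0.0503 × 11.8) / [11.8 × (0.434 × 8.66 − 0.0503) − 1] = 101.5 / 42.76 = 2.374 mg/L.
Correct the yield for decay: Y_obs = Y/(1 + k_d θ_c) = 0.434 / (1 + 0.0503 × 11.8) = 0.434 / 1.594 = 0.2723.
ΔS = 1500 − 2.37 = 1498 mg/L, so the substrate removal rate is 644 × 1498/1000 = 964.5 kg BOD₅/d.
So the net sludge growth is P_X = 0.2723 × 964.5 = 262.7 kg VSS/d.

P_X ≈ 263 kg VSS/d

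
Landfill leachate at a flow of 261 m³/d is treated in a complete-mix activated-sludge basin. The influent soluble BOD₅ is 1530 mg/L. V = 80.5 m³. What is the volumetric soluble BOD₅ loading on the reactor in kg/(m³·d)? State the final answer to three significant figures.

L_v ≈ 4.96 kg soluble BOD₅/(m³·d)

L_v = Q S₀ / V = 261 × 1530 × 10⁻³ / 80.50 = 4.961 kg/(m³·d).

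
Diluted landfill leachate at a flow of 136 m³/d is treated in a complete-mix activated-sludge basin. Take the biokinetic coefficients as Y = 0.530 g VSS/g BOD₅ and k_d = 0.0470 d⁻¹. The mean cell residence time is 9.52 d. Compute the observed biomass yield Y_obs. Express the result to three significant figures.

Y_obs ≈ 0.366 g VSS/g BOD₅

Correct the yield for decay: Y_obs = Y/(1 + k_d θ_c) = 0.530 / (1 + 0.0470 × 9.52) = 0.530 / 1.447 = 0.3662.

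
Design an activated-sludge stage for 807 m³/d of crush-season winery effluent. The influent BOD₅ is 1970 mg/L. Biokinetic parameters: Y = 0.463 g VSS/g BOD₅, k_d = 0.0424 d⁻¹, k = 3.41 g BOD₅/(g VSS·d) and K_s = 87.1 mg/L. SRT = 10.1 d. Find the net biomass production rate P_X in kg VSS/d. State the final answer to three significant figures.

P_X ≈ 513 kg VSS/d

From the Monod/SRT balance for a CMAS, S = K_s·(1+k_d θ_c)/[θ_c·(Y k − k_d) − 1] = 87.1 × (1 + 0.0424 × 10.1) / [10.1 × (0.463 × 3.41 − 0.0424) − 1] = 124.4 / 14.52 = 8.569 mg/L.
The observed yield is Y_obs = Y/(1 + k_d·θ_c) = 0.463 / (1 + 0.0424 × 10.1) = 0.463 / 1.428 = 0.3242 g VSS per g BOD₅ removed.
Substrate removed = Q·(S₀ − S) = 807 m³/d × (1970 − 8.57) g/m³ = 1.58×10^6 g/d = 1583 kg/d.
Net biomass production P_X = Y_obs × Q·(S₀ − S) = 0.3242 × 1583 = 513.1 kg VSS/d.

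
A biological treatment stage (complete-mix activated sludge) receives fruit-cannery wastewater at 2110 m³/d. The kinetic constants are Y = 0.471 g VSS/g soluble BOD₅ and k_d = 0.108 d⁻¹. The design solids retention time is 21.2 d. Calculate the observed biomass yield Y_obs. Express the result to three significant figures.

Observed yield with endogenous decay: Y_obs = Y / (1 + k_d·θ_c) = 0.471 / (1 + 0.108 × 21.2) = 0.471 / 3.290 = 0.1432 g VSS/g soluble BOD₅.

Y_obs ≈ 0.143 g VSS/g soluble BOD₅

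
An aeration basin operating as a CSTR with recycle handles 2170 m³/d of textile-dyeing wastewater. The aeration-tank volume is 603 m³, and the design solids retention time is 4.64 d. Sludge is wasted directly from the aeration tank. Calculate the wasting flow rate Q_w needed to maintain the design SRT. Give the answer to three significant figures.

Q_w ≈ 130 m³/d

Wasting from the aeration tank: Q_w = V / θ_c = 603.0 / 4.64 = 130.0 m³/d.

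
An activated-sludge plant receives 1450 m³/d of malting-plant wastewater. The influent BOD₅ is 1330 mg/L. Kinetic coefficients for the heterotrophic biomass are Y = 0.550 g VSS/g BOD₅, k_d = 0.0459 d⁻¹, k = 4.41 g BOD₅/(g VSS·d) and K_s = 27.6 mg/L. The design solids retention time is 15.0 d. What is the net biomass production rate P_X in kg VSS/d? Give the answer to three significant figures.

P_X ≈ 628 kg VSS/d

From the Monod/SRT balance for a CMAS, S = K_s·(1+k_d θ_c)/[θ_c·(Y k − k_d) − 1] = 27.6 × (1 + 0.0459 × 15.0) / [15.0 × (0.550 × 4.41 − 0.0459) − 1] = 46.60 / 34.69 = 1.343 mg/L.
Observed yield with endogenous decay: Y_obs = Y / (1 + k_d·θ_c) = 0.550 / (1 + 0.0459 × 15.0) = 0.550 / 1.688 = 0.3257 g VSS/g BOD₅.
Mass of BOD₅ removed per day: Q(S₀ − S) = 1450 × 1329 g/m³ = 1927 kg/d.
P_X = Y_obs · Q(S₀ − S) = 0.3257 × 1927 = 627.5 kg VSS/d.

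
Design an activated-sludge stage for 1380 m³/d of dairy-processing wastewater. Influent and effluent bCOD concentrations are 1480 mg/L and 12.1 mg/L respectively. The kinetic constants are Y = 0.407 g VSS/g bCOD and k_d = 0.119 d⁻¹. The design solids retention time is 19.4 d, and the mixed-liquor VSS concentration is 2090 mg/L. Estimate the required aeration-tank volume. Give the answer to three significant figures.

From the SRT design equation V = Y Q (S₀−S) θ_c / [X (1 + k_d θ_c)] = 0.407 × 1380 × (1480 − 12.1) × 19.4 / [2090 × (1 + 0.119 × 19.4)] = 1.6×10^7 / 6915 = 2313 m³.

V ≈ 2310 m³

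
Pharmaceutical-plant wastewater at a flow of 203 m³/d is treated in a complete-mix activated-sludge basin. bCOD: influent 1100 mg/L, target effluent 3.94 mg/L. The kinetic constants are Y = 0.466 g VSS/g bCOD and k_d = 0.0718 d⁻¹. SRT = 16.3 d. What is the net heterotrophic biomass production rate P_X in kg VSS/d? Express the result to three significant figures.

Y_obs = Y / (1 + k_d θ_c) = 0.466 / (1 + 0.0718 × 16.3) = 0.466 / 2.170 = 0.2147.
Q·(S₀ − S) = 203 × (1100 − 3.94) × 10⁻³ = 222.5 kg/d removed.
Net biomass production P_X = Y_obs × Q·(S₀ − S) = 0.2147 × 222.5 = 47.77 kg VSS/d.

P_X ≈ 47.8 kg VSS/d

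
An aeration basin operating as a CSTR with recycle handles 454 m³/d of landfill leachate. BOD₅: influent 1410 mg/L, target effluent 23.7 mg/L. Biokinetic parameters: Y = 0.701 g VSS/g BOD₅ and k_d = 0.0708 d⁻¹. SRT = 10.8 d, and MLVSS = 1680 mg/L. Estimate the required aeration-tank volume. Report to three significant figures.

From the SRT design equation V = Y Q (S₀−S) θ_c / [X (1 + k_d θ_c)] = 0.701 × 454 × (1410 − 23.7) × 10.8 / [1680 × (1 + 0.0708 × 10.8)] = 4.76×10^6 / 2965 = 1607 m³.

V ≈ 1610 m³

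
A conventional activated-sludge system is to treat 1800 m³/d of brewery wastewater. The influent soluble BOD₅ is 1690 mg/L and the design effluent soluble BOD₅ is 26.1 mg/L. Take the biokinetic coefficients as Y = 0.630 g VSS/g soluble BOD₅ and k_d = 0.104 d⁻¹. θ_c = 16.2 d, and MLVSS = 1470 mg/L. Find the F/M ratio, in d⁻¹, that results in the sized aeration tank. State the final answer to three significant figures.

Rearranging the biomass balance for a CMAS with decay, V = Y·Q·ΔS·θ_c / [X·(1+k_d θ_c)] = 0.630 × 1800 × (1690 − 26.1) × 16.2 / [1470 × (1 + 0.104 × 16.2)] = 3.06×10^7 / 3947 = 7745 m³.
F/M = applied load / biomass = Q·S₀/(V·X) = 1800 × 1690 / (7745 × 1470) = 0.2672 d⁻¹.

F/M ≈ 0.267 d⁻¹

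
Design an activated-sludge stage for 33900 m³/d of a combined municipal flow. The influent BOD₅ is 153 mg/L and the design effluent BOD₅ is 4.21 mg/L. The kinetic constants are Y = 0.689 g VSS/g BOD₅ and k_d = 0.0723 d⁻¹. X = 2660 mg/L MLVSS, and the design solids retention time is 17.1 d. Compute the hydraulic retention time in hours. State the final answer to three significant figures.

τ ≈ 7.07 h

From the SRT design equation V = Y Q (S₀−S) θ_c / [X (1 + k_d θ_c)] = 0.689 × 33900 × (153 − 4.21) × 17.1 / [2660 × (1 + 0.0723 × 17.1)] = 5.94×10^7 / 5949 = 9990 m³.
Hydraulic retention time τ = V/Q = 9990 / 33900 = 0.2947 d = 7.073 h.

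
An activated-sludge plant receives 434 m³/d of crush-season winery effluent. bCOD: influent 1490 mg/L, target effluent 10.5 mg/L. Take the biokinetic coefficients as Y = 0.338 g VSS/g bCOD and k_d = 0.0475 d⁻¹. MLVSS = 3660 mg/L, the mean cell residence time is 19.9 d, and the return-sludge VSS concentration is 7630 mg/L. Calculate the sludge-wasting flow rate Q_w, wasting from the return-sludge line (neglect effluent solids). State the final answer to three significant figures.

Q_w ≈ 14.6 m³/d

Rearranging the biomass balance for a CMAS with decay, V = Y·Q·ΔS·θ_c / [X·(1+k_d θ_c)] = 0.338 × 434 × (1490 − 10.5) × 19.9 / [3660 × (1 + 0.0475 × 19.9)] = 4.32×10^6 / 7120 = 606.6 m³.
θ_c = V·X/(Q_w·X_r) when wasting from the recycle, so Q_w = V·X/(θ_c·X_r) = 606.6 × 3660 / (19.9 × 7630) = 14.62 m³/d.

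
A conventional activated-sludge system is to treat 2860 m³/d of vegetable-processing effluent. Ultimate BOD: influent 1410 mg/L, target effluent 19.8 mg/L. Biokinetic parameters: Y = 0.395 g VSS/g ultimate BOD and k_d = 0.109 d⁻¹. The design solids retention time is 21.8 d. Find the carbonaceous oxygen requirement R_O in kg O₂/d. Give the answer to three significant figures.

R_O ≈ 3320 kg O₂/d

Observed yield with endogenous decay: Y_obs = Y / (1 + k_d·θ_c) = 0.395 / (1 + 0.109 × 21.8) = 0.395 / 3.376 = 0.1170 g VSS/g ultimate BOD.
ΔS = 1410 − 19.8 = 1390 mg/L, so the substrate removal rate is 2860 × 1390/1000 = 3976 kg ultimate BOD/d.
Biomass synthesised: P_X = Y_obs × 3976 = 465.2 kg VSS/d.
Carbonaceous O₂ demand = substrate oxidised − cell-mass equivalent = 3976 − 1.42 × 465.2 = 3315 kg O₂/d.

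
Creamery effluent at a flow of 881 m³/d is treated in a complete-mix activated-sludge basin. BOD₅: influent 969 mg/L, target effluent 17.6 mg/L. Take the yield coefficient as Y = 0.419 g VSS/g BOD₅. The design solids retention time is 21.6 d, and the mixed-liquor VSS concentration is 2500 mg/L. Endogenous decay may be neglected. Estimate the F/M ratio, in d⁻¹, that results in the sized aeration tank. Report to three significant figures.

V·X = Y·Q·ΔS·θ_c gives V = 0.419 × 881 × (969 − 17.6) × 21.6 / 2500 = 3034 m³.
F/M = Q·S₀ / (V·X) = 881 × 969 / (3034 × 2500) = 0.1125 g BOD₅·(g VSS·d)⁻¹.

F/M ≈ 0.113 d⁻¹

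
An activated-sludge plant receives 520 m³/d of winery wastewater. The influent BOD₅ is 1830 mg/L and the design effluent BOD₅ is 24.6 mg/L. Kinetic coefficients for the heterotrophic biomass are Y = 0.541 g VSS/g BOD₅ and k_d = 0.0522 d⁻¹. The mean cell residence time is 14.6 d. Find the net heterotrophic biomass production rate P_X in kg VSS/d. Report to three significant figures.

The observed yield is Y_obs = Y/(1 + k_d·θ_c) = 0.541 / (1 + 0.0522 × 14.6) = 0.541 / 1.762 = 0.3070 g VSS per g BOD₅ removed.
ΔS = 1830 − 24.6 = 1805 mg/L, so the substrate removal rate is 520 × 1805/1000 = 938.8 kg BOD₅/d.
Net biomass production P_X = Y_obs × Q·(S₀ − S) = 0.3070 × 938.8 = 288.2 kg VSS/d.

P_X ≈ 288 kg VSS/d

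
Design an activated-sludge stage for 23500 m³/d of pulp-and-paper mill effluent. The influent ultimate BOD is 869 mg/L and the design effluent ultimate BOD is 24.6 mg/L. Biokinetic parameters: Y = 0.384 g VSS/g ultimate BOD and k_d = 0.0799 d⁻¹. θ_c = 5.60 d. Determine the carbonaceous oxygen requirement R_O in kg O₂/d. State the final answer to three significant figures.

Observed yield with endogenous decay: Y_obs = Y / (1 + k_d·θ_c) = 0.384 / (1 + 0.0799 × 5.60) = 0.384 / 1.447 = 0.2653 g VSS/g ultimate BOD.
Q·(S₀ − S) = 23500 × (869 − 24.6) × 10⁻³ = 19843 kg/d removed.
P_X = Y_obs·Q·(S₀ − S) = 0.2653 × 19843 = 5264 kg VSS/d.
Carbonaceous O₂ demand = substrate oxidised − cell-mass equivalent = 19843 − 1.42 × 5264 = 12368 kg O₂/d.

R_O ≈ 12400 kg O₂/d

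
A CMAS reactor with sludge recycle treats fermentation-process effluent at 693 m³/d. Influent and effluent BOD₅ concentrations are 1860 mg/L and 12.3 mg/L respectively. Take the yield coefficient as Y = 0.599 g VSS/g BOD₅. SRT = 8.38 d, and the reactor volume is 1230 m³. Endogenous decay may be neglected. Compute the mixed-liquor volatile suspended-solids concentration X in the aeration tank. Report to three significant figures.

Without decay, X = Y Q (S₀−S) θ_c / V = 0.599 × 693 × (1860 − 12.3) × 8.38 / 1230 = 5226 mg/L.

X ≈ 5230 mg/L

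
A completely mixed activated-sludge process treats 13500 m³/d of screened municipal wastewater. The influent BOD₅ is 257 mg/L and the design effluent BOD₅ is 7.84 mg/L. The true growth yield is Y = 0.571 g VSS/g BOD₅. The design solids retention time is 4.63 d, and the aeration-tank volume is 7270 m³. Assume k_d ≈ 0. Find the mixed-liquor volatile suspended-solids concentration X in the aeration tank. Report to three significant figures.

From V·X = Y·Q·(S₀ − S)·θ_c (decay neglected): X = 0.571 × 13500 × (257 − 7.84) × 4.63 / 7270 = 1223 mg/L.

X ≈ 1220 mg/L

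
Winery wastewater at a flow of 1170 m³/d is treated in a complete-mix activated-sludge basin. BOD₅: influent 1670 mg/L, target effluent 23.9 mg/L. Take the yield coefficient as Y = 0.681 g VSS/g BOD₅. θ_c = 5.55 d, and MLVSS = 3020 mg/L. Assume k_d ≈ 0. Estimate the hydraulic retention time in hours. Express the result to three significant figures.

With k_d = 0 the design equation reduces to V = Y Q (S₀−S) θ_c / X = 0.681 × 1170 × (1670 − 23.9) × 5.55 / 3020 = 2410 m³.
HRT = V/Q = 2410 m³ / 1170 m³·d⁻¹ = 2.060 d × 24 = 49.44 h.

τ ≈ 49.4 h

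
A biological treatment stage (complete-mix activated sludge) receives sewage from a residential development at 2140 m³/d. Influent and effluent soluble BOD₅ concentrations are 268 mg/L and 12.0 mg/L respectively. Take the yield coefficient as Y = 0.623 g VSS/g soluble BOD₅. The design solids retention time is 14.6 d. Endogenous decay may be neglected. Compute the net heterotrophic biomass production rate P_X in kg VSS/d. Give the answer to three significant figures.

With endogenous decay neglected, the observed yield equals the true yield: Y_obs = Y = 0.623 g VSS/g soluble BOD₅.
Mass of soluble BOD₅ removed per day: Q(S₀ − S) = 2140 × 256.0 g/m³ = 547.8 kg/d.
Biomass produced: P_X = Y_obs·Q·ΔS = 0.6230 × 547.8 ≈ 341.3 kg VSS/d.

P_X ≈ 341 kg VSS/d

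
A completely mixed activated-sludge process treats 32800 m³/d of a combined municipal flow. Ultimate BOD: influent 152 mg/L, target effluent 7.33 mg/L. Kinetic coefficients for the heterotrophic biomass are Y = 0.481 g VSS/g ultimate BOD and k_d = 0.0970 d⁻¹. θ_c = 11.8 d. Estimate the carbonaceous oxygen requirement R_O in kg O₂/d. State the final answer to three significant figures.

R_O ≈ 3230 kg O₂/d

Y_obs = Y / (1 + k_d θ_c) = 0.481 / (1 + 0.0970 × 11.8) = 0.481 / 2.145 = 0.2243.
ΔS = 152 − 7.33 = 144.7 mg/L, so the substrate removal rate is 32800 × 144.7/1000 = 4745 kg ultimate BOD/d.
P_X = Y_obs·Q·(S₀ − S) = 0.2243 × 4745 = 1064 kg VSS/d.
R_O = Q·ΔS − 1.42 P_X = 4745 − 1511 = 3234 kg O₂/d.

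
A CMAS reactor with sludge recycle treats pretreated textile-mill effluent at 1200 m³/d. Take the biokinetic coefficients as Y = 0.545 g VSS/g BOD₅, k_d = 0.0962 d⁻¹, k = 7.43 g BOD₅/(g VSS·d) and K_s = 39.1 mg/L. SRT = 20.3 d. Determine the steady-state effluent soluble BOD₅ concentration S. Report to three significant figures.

S ≈ 1.46 mg/L

For a completely mixed reactor with recycle the Lawrence–McCarty relation gives S = K_s·(1 + k_d·θ_c) / [θ_c·(Y·k − k_d) − 1] = 39.1 × (1 + 0.0962 × 20.3) / [20.3 × (0.545 × 7.43 − 0.0962) − 1] = 115.5 / 79.25 = 1.457 mg/L.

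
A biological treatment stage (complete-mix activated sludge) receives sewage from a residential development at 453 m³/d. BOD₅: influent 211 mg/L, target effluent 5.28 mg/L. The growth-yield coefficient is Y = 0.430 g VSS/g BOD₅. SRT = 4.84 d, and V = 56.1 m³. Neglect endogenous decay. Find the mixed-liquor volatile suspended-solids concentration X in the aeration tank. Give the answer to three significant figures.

From V·X = Y·Q·(S₀ − S)·θ_c (decay neglected): X = 0.430 × 453 × (211 − 5.28) × 4.84 / 56.1 = 3457 mg/L.

X ≈ 3460 mg/L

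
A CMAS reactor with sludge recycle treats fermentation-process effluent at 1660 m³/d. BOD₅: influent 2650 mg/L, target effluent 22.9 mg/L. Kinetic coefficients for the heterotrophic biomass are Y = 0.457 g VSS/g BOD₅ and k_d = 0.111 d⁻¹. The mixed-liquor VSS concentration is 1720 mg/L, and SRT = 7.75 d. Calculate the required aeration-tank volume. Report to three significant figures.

Steady-state biomass mass balance: V·X·(1 + k_d·θ_c) = Y·Q·(S₀ − S)·θ_c, so V = 0.457 × 1660 × (2650 − 22.9) × 7.75 / [1720 × (1 + 0.111 × 7.75)] = 1.54×10^7 / 3200 = 4827 m³.

V ≈ 4830 m³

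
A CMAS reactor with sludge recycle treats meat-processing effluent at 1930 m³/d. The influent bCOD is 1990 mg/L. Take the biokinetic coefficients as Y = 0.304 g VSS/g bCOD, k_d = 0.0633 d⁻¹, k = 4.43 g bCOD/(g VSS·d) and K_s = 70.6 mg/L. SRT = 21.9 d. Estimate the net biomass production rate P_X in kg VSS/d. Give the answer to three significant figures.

P_X ≈ 488 kg VSS/d

From the Monod/SRT balance for a CMAS, S = K_s·(1+k_d θ_c)/[θ_c·(Y k − k_d) − 1] = 70.6 × (1 + 0.0633 × 21.9) / [21.9 × (0.304 × 4.43 − 0.0633) − 1] = 168.5 / 27.11 = 6.215 mg/L.
Observed yield with endogenous decay: Y_obs = Y / (1 + k_d·θ_c) = 0.304 / (1 + 0.0633 × 21.9) = 0.304 / 2.386 = 0.1274 g VSS/g bCOD.
Q·(S₀ − S) = 1930 × (1990 − 6.22) × 10⁻³ = 3829 kg/d removed.
So the net sludge growth is P_X = 0.1274 × 3829 = 487.8 kg VSS/d.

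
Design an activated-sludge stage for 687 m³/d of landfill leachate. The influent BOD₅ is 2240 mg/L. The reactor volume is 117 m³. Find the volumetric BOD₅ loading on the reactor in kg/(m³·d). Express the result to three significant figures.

L_v ≈ 13.2 kg BOD₅/(m³·d)

Applied BOD₅ load per unit volume = Q·S₀/V = (687 × 2240/1000)/117.0 = 13.15 kg BOD₅·m⁻³·d⁻¹.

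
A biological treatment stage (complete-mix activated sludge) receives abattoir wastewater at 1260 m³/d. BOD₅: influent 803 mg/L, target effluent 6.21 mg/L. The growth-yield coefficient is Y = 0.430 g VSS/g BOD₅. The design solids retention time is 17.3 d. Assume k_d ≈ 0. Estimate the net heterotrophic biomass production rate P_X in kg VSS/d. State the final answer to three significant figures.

P_X ≈ 432 kg VSS/d

With endogenous decay neglected, the observed yield equals the true yield: Y_obs = Y = 0.430 g VSS/g BOD₅.
Mass of BOD₅ removed per day: Q(S₀ − S) = 1260 × 796.8 g/m³ = 1004 kg/d.
Biomass produced: P_X = Y_obs·Q·ΔS = 0.4300 × 1004 ≈ 431.7 kg VSS/d.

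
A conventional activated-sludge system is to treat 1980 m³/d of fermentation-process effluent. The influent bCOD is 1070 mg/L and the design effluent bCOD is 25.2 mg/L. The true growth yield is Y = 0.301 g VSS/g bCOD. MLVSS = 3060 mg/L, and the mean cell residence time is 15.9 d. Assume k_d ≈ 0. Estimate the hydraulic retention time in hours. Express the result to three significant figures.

τ ≈ 39.2 h

V·X = Y·Q·ΔS·θ_c gives V = 0.301 × 1980 × (1070 − 25.2) × 15.9 / 3060 = 3235 m³.
τ = V/Q = 3235/1980 = 1.634 d, or 39.22 h.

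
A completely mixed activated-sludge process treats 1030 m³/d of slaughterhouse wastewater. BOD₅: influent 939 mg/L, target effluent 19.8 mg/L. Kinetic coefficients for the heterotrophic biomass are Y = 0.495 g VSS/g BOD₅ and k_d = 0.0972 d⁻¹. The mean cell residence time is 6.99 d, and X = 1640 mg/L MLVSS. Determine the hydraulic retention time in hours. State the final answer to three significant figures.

Rearranging the biomass balance for a CMAS with decay, V = Y·Q·ΔS·θ_c / [X·(1+k_d θ_c)] = 0.495 × 1030 × (939 − 19.8) × 6.99 / [1640 × (1 + 0.0972 × 6.99)] = 3.28×10^6 / 2754 = 1189 m³.
τ = V/Q = 1189/1030 = 1.155 d, or 27.71 h.

τ ≈ 27.7 h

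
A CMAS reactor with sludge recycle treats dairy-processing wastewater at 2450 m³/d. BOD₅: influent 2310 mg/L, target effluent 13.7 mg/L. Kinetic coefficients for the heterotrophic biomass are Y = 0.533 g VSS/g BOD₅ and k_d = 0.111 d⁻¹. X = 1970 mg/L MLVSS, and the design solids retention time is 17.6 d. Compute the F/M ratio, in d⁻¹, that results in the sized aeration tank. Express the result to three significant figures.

From the SRT design equation V = Y Q (S₀−S) θ_c / [X (1 + k_d θ_c)] = 0.533 × 2450 × (2310 − 13.7) × 17.6 / [1970 × (1 + 0.111 × 17.6)] = 5.28×10^7 / 5819 = 9070 m³.
F/M = applied load / biomass = Q·S₀/(V·X) = 2450 × 2310 / (9070 × 1970) = 0.3167 d⁻¹.

F/M ≈ 0.317 d⁻¹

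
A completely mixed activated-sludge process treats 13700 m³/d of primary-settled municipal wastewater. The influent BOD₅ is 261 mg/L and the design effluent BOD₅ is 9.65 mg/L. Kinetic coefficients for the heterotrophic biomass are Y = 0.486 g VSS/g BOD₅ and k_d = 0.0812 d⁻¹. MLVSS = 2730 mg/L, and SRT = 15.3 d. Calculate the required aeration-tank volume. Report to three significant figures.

Rearranging the biomass balance for a CMAS with decay, V = Y·Q·ΔS·θ_c / [X·(1+k_d θ_c)] = 0.486 × 13700 × (261 − 9.65) × 15.3 / [2730 × (1 + 0.0812 × 15.3)] = 2.56×10^7 / 6122 = 4183 m³.

V ≈ 4180 m³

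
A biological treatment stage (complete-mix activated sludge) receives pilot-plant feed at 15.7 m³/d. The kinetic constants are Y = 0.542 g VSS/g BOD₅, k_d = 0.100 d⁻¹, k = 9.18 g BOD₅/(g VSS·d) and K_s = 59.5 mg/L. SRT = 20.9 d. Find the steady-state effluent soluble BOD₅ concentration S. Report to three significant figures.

S ≈ 1.82 mg/L

For a completely mixed reactor with recycle the Lawrence–McCarty relation gives S = K_s·(1 + k_d·θ_c) / [θ_c·(Y·k − k_d) − 1] = 59.5 × (1 + 0.100 × 20.9) / [20.9 × (0.542 × 9.18 − 0.100) − 1] = 183.9 / 100.9 = 1.822 mg/L.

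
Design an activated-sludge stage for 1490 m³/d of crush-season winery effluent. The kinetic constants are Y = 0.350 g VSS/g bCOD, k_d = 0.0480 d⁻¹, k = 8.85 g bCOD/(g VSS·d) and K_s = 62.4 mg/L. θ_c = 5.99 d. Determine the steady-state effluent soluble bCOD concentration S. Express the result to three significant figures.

For a completely mixed reactor with recycle the Lawrence–McCarty relation gives S = K_s·(1 + k_d·θ_c) / [θ_c·(Y·k − k_d) − 1] = 62.4 × (1 + 0.0480 × 5.99) / [5.99 × (0.350 × 8.85 − 0.0480) − 1] = 80.34 / 17.27 = 4.653 mg/L.

S ≈ 4.65 mg/L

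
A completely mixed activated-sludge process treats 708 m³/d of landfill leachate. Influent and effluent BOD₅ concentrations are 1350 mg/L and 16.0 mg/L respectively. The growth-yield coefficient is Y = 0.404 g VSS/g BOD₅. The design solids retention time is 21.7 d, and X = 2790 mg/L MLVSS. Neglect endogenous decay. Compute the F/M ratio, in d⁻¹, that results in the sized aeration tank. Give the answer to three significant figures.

F/M ≈ 0.115 d⁻¹

With k_d = 0 the design equation reduces to V = Y Q (S₀−S) θ_c / X = 0.404 × 708 × (1350 − 16.0) × 21.7 / 2790 = 2968 m³.
F/M = Q·S₀ / (V·X) = 708 × 1350 / (2968 × 2790) = 0.1154 g BOD₅·(g VSS·d)⁻¹.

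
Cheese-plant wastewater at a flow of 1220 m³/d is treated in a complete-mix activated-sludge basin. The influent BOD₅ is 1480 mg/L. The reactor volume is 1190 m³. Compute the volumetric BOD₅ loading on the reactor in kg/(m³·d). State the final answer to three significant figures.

L_v = Q S₀ / V = 1220 × 1480 × 10⁻³ / 1190 = 1.517 kg/(m³·d).

L_v ≈ 1.52 kg BOD₅/(m³·d)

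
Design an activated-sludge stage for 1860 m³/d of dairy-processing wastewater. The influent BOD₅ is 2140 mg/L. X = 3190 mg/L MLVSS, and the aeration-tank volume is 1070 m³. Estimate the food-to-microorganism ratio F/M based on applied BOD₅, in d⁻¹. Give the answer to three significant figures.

F/M ≈ 1.17 d⁻¹

F/M = Q·S₀ / (V·X) = 1860 × 2140 / (1070 × 3190) = 1.166 g BOD₅·(g VSS·d)⁻¹.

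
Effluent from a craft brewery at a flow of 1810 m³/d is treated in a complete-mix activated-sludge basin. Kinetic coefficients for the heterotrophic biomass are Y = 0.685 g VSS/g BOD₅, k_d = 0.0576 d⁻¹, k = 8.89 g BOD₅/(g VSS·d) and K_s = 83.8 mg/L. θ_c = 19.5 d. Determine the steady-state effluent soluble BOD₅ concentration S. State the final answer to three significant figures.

Effluent substrate depends only on kinetics and SRT: S = K_s(1 + k_d θ_c) / [θ_c(Yk − k_d) − 1] = 83.8 × (1 + 0.0576 × 19.5) / [19.5 × (0.685 × 8.89 − 0.0576) − 1] = 177.9 / 116.6 = 1.526 mg/L.

S ≈ 1.53 mg/L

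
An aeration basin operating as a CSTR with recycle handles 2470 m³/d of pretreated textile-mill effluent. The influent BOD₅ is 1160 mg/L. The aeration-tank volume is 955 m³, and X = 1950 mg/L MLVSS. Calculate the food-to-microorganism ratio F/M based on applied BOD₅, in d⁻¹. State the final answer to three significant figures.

F/M ≈ 1.54 d⁻¹

Food-to-microorganism ratio F/M = Q S₀ / (V X) = 2470 × 1160 / (955.0 × 1950) = 1.539 d⁻¹.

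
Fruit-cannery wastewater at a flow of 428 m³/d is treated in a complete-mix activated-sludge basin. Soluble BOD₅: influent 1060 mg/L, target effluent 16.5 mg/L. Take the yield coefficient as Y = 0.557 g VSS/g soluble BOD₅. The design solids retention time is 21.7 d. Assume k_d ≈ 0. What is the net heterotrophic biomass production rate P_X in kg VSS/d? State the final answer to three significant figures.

P_X ≈ 249 kg VSS/d

Since k_d ≈ 0, Y_obs = Y = 0.557 g VSS/g soluble BOD₅.
Q·(S₀ − S) = 428 × (1060 − 16.5) × 10⁻³ = 446.6 kg/d removed.
So the net sludge growth is P_X = 0.5570 × 446.6 = 248.8 kg VSS/d.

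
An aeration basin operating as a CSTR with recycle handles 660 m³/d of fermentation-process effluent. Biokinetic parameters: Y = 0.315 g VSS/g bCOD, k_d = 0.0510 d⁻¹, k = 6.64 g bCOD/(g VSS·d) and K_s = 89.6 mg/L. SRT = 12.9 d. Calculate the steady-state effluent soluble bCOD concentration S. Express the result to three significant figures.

S ≈ 5.87 mg/L

For a completely mixed reactor with recycle the Lawrence–McCarty relation gives S = K_s·(1 + k_d·θ_c) / [θ_c·(Y·k − k_d) − 1] = 89.6 × (1 + 0.0510 × 12.9) / [12.9 × (0.315 × 6.64 − 0.0510) − 1] = 148.5 / 25.32 = 5.866 mg/L.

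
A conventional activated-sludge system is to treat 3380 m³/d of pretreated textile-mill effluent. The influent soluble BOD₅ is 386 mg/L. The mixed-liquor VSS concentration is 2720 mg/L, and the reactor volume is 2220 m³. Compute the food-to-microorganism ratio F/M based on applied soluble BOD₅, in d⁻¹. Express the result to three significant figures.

F/M ≈ 0.216 d⁻¹

F/M = Q·S₀ / (V·X) = 3380 × 386 / (2220 × 2720) = 0.2161 g soluble BOD₅·(g VSS·d)⁻¹.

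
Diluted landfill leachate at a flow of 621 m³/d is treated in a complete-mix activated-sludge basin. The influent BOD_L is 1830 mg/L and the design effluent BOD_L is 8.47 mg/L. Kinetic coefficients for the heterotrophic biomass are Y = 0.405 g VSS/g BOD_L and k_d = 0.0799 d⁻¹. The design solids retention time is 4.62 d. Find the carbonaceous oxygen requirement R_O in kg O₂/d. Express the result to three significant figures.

R_O ≈ 656 kg O₂/d

The observed yield is Y_obs = Y/(1 + k_d·θ_c) = 0.405 / (1 + 0.0799 × 4.62) = 0.405 / 1.369 = 0.2958 g VSS per g BOD_L removed.
ΔS = 1830 − 8.47 = 1822 mg/L, so the substrate removal rate is 621 × 1822/1000 = 1131 kg BOD_L/d.
P_X = Y_obs·Q·(S₀ − S) = 0.2958 × 1131 = 334.6 kg VSS/d.
Carbonaceous O₂ demand = substrate oxidised − cell-mass equivalent = 1131 − 1.42 × 334.6 = 656.0 kg O₂/d.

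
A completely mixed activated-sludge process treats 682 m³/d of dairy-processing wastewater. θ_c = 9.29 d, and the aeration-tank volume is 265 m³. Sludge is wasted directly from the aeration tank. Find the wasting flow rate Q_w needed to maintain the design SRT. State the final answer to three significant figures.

With mixed-liquor wasting, θ_c = V/Q_w, so Q_w = V/θ_c = 265.0/9.29 = 28.53 m³/d.

Q_w ≈ 28.5 m³/d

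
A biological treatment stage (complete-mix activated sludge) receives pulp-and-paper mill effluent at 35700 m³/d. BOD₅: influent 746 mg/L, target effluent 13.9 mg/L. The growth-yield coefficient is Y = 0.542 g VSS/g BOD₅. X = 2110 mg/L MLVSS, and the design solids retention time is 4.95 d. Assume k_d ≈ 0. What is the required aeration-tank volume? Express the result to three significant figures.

V ≈ 33200 m³

Biomass mass balance (decay neglected): V·X = Y·Q·(S₀ − S)·θ_c, so V = 0.542 × 35700 × (746 − 13.9) × 4.95 / 2110 = 33232 m³.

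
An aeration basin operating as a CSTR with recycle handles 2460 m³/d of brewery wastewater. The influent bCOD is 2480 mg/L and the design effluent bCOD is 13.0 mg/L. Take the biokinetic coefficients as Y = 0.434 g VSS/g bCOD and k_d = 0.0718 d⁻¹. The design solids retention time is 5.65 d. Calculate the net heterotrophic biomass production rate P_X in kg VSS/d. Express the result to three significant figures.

Correct the yield for decay: Y_obs = Y/(1 + k_d θ_c) = 0.434 / (1 + 0.0718 × 5.65) = 0.434 / 1.406 = 0.3087.
Q·(S₀ − S) = 2460 × (2480 − 13.0) × 10⁻³ = 6069 kg/d removed.
P_X = Y_obs · Q(S₀ − S) = 0.3087 × 6069 = 1874 kg VSS/d.

P_X ≈ 1870 kg VSS/d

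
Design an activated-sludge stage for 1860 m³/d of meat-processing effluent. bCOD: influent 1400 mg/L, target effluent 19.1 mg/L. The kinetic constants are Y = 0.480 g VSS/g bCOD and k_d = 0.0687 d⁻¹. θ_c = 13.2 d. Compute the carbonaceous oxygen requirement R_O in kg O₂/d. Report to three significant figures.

Correct the yield for decay: Y_obs = Y/(1 + k_d θ_c) = 0.480 / (1 + 0.0687 × 13.2) = 0.480 / 1.907 = 0.2517.
Substrate removed = Q·(S₀ − S) = 1860 m³/d × (1400 − 19.1) g/m³ = 2.57×10^6 g/d = 2568 kg/d.
Biomass synthesised: P_X = Y_obs × 2568 = 646.6 kg VSS/d.
R_O = Q·ΔS − 1.42 P_X = 2568 − 918.1 = 1650 kg O₂/d.

R_O ≈ 1650 kg O₂/d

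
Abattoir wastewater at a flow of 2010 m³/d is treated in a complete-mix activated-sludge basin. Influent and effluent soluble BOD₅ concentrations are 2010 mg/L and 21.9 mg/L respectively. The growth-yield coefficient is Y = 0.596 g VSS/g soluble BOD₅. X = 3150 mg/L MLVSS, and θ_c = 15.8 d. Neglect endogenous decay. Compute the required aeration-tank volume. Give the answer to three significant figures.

V·X = Y·Q·ΔS·θ_c gives V = 0.596 × 2010 × (2010 − 21.9) × 15.8 / 3150 = 11946 m³.

V ≈ 11900 m³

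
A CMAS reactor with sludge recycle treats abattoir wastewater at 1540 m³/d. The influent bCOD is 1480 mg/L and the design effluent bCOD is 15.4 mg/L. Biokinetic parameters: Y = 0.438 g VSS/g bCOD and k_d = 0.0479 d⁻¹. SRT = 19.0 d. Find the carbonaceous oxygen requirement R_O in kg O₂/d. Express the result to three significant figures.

Correct the yield for decay: Y_obs = Y/(1 + k_d θ_c) = 0.438 / (1 + 0.0479 × 19.0) = 0.438 / 1.910 = 0.2293.
Q·(S₀ − S) = 1540 × (1480 − 15.4) × 10⁻³ = 2255 kg/d removed.
Biomass synthesised: P_X = Y_obs × 2255 = 517.2 kg VSS/d.
Carbonaceous O₂ demand = substrate oxidised − cell-mass equivalent = 2255 − 1.42 × 517.2 = 1521 kg O₂/d.

R_O ≈ 1520 kg O₂/d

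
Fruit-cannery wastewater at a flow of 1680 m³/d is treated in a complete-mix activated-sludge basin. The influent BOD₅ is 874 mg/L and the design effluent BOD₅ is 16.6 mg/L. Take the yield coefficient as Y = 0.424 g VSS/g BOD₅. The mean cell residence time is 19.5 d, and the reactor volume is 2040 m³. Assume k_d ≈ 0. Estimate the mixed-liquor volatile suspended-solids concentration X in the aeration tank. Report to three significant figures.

Without decay, X = Y Q (S₀−S) θ_c / V = 0.424 × 1680 × (874 − 16.6) × 19.5 / 2040 = 5838 mg/L.

X ≈ 5840 mg/L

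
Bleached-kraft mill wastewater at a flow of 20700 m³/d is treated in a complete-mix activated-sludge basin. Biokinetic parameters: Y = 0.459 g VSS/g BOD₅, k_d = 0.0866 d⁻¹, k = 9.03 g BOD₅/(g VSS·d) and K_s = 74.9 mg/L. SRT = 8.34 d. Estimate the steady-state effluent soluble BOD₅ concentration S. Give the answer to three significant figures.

Effluent substrate depends only on kinetics and SRT: S = K_s(1 + k_d θ_c) / [θ_c(Yk − k_d) − 1] = 74.9 × (1 + 0.0866 × 8.34) / [8.34 × (0.459 × 9.03 − 0.0866) − 1] = 129.0 / 32.85 = 3.927 mg/L.

S ≈ 3.93 mg/L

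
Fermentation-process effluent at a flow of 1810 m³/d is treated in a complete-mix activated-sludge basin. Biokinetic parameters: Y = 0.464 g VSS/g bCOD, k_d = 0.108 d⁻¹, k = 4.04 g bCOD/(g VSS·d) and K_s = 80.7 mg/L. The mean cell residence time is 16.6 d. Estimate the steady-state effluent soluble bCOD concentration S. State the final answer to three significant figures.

From the Monod/SRT balance for a CMAS, S = K_s·(1+k_d θ_c)/[θ_c·(Y k − k_d) − 1] = 80.7 × (1 + 0.108 × 16.6) / [16.6 × (0.464 × 4.04 − 0.108) − 1] = 225.4 / 28.32 = 7.957 mg/L.

S ≈ 7.96 mg/L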